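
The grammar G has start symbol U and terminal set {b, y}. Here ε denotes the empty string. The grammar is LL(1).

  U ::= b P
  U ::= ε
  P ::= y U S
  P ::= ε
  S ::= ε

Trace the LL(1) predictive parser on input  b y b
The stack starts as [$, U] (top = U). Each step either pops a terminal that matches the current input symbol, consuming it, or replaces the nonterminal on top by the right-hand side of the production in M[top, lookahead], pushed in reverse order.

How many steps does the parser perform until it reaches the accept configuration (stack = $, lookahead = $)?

step 1: stack=$ U  input=b y b $  — expand U ::= b P
step 2: stack=$ P b  input=b y b $  — match b
step 3: stack=$ P  input=y b $  — expand P ::= y U S
step 4: stack=$ S U y  input=y b $  — match y
step 5: stack=$ S U  input=b $  — expand U ::= b P
step 6: stack=$ S P b  input=b $  — match b
step 7: stack=$ S P  input=$  — expand P ::= ε
step 8: stack=$ S  input=$  — expand S ::= ε
Accept reached after 8 steps.

8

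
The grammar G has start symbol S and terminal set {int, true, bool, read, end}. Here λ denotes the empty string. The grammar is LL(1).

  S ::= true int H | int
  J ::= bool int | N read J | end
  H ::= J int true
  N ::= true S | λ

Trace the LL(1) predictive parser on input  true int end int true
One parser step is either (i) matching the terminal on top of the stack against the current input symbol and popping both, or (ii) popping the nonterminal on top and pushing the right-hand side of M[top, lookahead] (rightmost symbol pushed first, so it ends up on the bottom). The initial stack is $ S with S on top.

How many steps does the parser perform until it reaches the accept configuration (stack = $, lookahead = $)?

step 1: stack=$ S  input=true int end int true $  — expand S ::= true int H
step 2: stack=$ H int true  input=true int end int true $  — match true
step 3: stack=$ H int  input=int end int true $  — match int
step 4: stack=$ H  input=end int true $  — expand H ::= J int true
step 5: stack=$ true int J  input=end int true $  — expand J ::= end
step 6: stack=$ true int end  input=end int true $  — match end
step 7: stack=$ true int  input=int true $  — match int
step 8: stack=$ true  input=true $  — match true
Accept reached after 8 steps.

8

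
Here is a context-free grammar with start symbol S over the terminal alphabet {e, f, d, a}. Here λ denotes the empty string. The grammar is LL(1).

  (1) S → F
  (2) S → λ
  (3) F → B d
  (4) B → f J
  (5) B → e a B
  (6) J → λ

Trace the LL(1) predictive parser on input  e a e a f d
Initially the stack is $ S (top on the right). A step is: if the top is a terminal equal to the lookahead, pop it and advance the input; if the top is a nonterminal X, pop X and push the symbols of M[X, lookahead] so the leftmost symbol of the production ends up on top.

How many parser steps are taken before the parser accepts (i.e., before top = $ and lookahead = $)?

12

      Stack      Input          Action
   1  $ S        e a e a f d $  expand S → F
   2  $ F        e a e a f d $  expand F → B d
   3  $ d B      e a e a f d $  expand B → e a B
   4  $ d B a e  e a e a f d $  match e
   5  $ d B a    a e a f d $    match a
   6  $ d B      e a f d $      expand B → e a B
   7  $ d B a e  e a f d $      match e
   8  $ d B a    a f d $        match a
   9  $ d B      f d $          expand B → f J
  10  $ d J f    f d $          match f
  11  $ d J      d $            expand J → λ
  12  $ d        d $            match d
Accept reached after 12 steps.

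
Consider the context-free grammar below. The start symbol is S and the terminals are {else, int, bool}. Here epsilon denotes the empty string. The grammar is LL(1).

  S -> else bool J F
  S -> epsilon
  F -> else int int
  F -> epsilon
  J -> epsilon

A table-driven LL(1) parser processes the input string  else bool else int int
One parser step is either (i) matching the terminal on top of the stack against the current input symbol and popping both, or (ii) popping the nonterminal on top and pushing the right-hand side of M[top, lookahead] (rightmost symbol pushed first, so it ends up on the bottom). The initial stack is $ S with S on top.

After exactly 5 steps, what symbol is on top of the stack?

else

step 1: stack=$ S  input=else bool else int int $  — expand S -> else bool J F
step 2: stack=$ F J bool else  input=else bool else int int $  — match else
step 3: stack=$ F J bool  input=bool else int int $  — match bool
step 4: stack=$ F J  input=else int int $  — expand J -> epsilon
step 5: stack=$ F  input=else int int $  — expand F -> else int int
Stack after step 5: $ int int else (top = else).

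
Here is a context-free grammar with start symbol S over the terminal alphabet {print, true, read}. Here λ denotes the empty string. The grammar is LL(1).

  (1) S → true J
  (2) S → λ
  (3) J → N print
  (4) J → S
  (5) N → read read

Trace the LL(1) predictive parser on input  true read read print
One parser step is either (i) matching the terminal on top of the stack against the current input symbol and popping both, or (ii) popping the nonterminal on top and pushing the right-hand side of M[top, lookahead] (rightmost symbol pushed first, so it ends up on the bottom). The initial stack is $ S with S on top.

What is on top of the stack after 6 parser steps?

print

     Stack              Input                   Action
  1  $ S                true read read print $  expand S → true J
  2  $ J true           true read read print $  match true
  3  $ J                read read print $       expand J → N print
  4  $ print N          read read print $       expand N → read read
  5  $ print read read  read read print $       match read
  6  $ print read       read print $            match read
Stack after step 6: $ print (top = print).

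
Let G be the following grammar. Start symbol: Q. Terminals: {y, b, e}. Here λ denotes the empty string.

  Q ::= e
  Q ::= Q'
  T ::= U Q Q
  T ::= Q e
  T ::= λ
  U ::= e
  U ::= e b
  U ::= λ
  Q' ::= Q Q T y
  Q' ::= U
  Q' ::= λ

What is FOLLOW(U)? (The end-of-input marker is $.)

FIRST(U): from U::=e we get {e}; from U::=e b we get {e}; from U::=λ we get {λ}. So FIRST(U) = {λ, e}.
FIRST(Q): from Q::=e we get {e}; from Q::=Q' we get {λ, e, y}. So FIRST(Q) = {λ, e, y}.
FIRST(T): from T::=U Q Q we get {λ, e, y}; from T::=Q e we get {e, y}; from T::=λ we get {λ}. So FIRST(T) = {λ, e, y}.
FIRST(Q'): from Q'::=Q Q T y we get {e, y}; from Q'::=U we get {λ, e}; from Q'::=λ we get {λ}. So FIRST(Q') = {λ, e, y}.
FOLLOW(Q) includes $ since Q is the start symbol.
FOLLOW(T): in Q'::=Q Q T y, T is followed by y with FIRST {y}. Thus FOLLOW(T) = {y}.
FOLLOW(Q): in T::=U Q Q (occurrence 1), Q is followed by Q with FIRST {λ, e, y}; in T::=U Q Q (occurrence 1), the suffix after Q is nullable, so FOLLOW(Q) ⊇ FOLLOW(T) = {y}; in T::=U Q Q (occurrence 2), the suffix after Q is empty, so FOLLOW(Q) ⊇ FOLLOW(T) = {y}; in T::=Q e, Q is followed by e with FIRST {e}; in Q'::=Q Q T y (occurrence 1), Q is followed by Q T y with FIRST {e, y}; in Q'::=Q Q T y (occurrence 2), Q is followed by T y with FIRST {e, y}. Thus FOLLOW(Q) = {$, e, y}.
FOLLOW(Q'): in Q::=Q', the suffix after Q' is empty, so FOLLOW(Q') ⊇ FOLLOW(Q) = {$, e, y}. Thus FOLLOW(Q') = {$, e, y}.
FOLLOW(U): in T::=U Q Q, U is followed by Q Q with FIRST {λ, e, y}; in T::=U Q Q, the suffix after U is nullable, so FOLLOW(U) ⊇ FOLLOW(T) = {y}; in Q'::=U, the suffix after U is empty, so FOLLOW(U) ⊇ FOLLOW(Q') = {$, e, y}. Thus FOLLOW(U) = {$, e, y}.

{$, e, y}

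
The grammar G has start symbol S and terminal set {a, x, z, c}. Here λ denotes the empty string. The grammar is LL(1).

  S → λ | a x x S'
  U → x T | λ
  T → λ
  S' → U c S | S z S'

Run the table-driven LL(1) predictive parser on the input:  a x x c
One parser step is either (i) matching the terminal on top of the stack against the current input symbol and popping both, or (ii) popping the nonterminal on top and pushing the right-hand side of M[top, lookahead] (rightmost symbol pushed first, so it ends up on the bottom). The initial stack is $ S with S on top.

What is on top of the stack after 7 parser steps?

step 1: stack=$ S  input=a x x c $  — expand S → a x x S'
step 2: stack=$ S' x x a  input=a x x c $  — match a
step 3: stack=$ S' x x  input=x x c $  — match x
step 4: stack=$ S' x  input=x c $  — match x
step 5: stack=$ S'  input=c $  — expand S' → U c S
step 6: stack=$ S c U  input=c $  — expand U → λ
step 7: stack=$ S c  input=c $  — match c
Stack after step 7: $ S (top = S).

S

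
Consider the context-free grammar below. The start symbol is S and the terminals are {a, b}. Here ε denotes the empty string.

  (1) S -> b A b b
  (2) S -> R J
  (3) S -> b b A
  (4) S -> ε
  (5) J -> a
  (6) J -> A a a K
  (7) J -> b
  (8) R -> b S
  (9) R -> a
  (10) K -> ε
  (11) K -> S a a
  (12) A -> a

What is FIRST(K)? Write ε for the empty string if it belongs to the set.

{ε, a, b}

FIRST(R): from R->b S we get {b}; from R->a we get {a}. So FIRST(R) = {a, b}.
FIRST(A): from A->a we get {a}. So FIRST(A) = {a}.
FIRST(S): from S->b A b b we get {b}; from S->R J we get {a, b}; from S->b b A we get {b}; from S->ε we get {ε}. So FIRST(S) = {ε, a, b}.
FIRST(J): from J->a we get {a}; from J->A a a K we get {a}; from J->b we get {b}. So FIRST(J) = {a, b}.
FIRST(K): from K->ε we get {ε}; from K->S a a we get {a, b}. So FIRST(K) = {ε, a, b}.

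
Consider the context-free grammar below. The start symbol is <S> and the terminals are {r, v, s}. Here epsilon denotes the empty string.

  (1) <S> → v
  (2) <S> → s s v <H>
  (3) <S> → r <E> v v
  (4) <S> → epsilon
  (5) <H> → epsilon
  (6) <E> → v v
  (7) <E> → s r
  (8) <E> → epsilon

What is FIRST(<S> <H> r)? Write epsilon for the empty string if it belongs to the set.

FIRST(<S>) = {epsilon, r, s, v}
FIRST(<H>) = {epsilon}
FIRST(<E>) = {epsilon, s, v}
FIRST(<S> <H> r): take FIRST of each symbol in turn, carrying on past any symbol whose FIRST contains epsilon; result {r, s, v}.

{r, s, v}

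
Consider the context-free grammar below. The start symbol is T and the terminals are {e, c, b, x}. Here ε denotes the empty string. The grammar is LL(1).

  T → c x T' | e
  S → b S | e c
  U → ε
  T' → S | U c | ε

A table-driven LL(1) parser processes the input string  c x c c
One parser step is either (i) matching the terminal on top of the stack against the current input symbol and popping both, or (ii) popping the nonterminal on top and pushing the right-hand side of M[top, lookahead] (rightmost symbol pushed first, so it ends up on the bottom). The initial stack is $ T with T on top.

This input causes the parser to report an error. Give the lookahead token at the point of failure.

step 1: stack=$ T  input=c x c c $  — expand T → c x T'
step 2: stack=$ T' x c  input=c x c c $  — match c
step 3: stack=$ T' x  input=x c c $  — match x
step 4: stack=$ T'  input=c c $  — expand T' → U c
step 5: stack=$ c U  input=c c $  — expand U → ε
step 6: stack=$ c  input=c c $  — match c
step 7: stack=$  input=c $  — error: stack empty but input remains

c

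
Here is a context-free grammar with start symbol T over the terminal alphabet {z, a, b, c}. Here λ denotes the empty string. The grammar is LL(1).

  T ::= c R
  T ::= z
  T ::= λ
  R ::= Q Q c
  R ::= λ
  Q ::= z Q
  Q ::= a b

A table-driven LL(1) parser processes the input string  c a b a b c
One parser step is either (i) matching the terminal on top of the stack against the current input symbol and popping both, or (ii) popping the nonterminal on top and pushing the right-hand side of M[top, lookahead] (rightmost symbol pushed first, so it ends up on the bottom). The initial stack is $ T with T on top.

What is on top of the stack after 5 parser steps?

b

step 1: stack=$ T  input=c a b a b c $  — expand T ::= c R
step 2: stack=$ R c  input=c a b a b c $  — match c
step 3: stack=$ R  input=a b a b c $  — expand R ::= Q Q c
step 4: stack=$ c Q Q  input=a b a b c $  — expand Q ::= a b
step 5: stack=$ c Q b a  input=a b a b c $  — match a
Stack after step 5: $ c Q b (top = b).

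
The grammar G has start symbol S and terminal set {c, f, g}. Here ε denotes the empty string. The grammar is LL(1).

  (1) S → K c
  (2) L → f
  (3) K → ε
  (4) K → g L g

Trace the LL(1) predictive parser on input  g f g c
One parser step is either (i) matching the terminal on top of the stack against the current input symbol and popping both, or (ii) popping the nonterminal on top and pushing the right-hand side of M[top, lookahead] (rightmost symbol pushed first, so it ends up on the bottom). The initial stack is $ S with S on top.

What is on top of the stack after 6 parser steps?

c

step 1: stack=$ S  input=g f g c $  — expand S → K c
step 2: stack=$ c K  input=g f g c $  — expand K → g L g
step 3: stack=$ c g L g  input=g f g c $  — match g
step 4: stack=$ c g L  input=f g c $  — expand L → f
step 5: stack=$ c g f  input=f g c $  — match f
step 6: stack=$ c g  input=g c $  — match g
Stack after step 6: $ c (top = c).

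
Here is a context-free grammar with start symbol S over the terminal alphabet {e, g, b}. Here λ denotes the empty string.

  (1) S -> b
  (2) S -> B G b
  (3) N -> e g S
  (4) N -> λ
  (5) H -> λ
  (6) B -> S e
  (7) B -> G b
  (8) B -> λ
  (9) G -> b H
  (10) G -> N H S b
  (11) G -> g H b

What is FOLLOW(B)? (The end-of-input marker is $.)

{b, e, g}

FIRST(N): from N->e g S we get {e}; from N->λ we get {λ}. So FIRST(N) = {λ, e}.
FIRST(H): from H->λ we get {λ}. So FIRST(H) = {λ}.
FIRST(S): from S->b we get {b}; from S->B G b we get {b, e, g}. So FIRST(S) = {b, e, g}.
FIRST(G): from G->b H we get {b}; from G->N H S b we get {b, e, g}; from G->g H b we get {g}. So FIRST(G) = {b, e, g}.
FIRST(B): from B->S e we get {b, e, g}; from B->G b we get {b, e, g}; from B->λ we get {λ}. So FIRST(B) = {λ, b, e, g}.
FOLLOW(S) includes $ since S is the start symbol.
FOLLOW(N): in G->N H S b, N is followed by H S b with FIRST {b, e, g}. Thus FOLLOW(N) = {b, e, g}.
FOLLOW(S): in N->e g S, the suffix after S is empty, so FOLLOW(S) ⊇ FOLLOW(N) = {b, e, g}; in B->S e, S is followed by e with FIRST {e}; in G->N H S b, S is followed by b with FIRST {b}. Thus FOLLOW(S) = {$, b, e, g}.
FOLLOW(B): in S->B G b, B is followed by G b with FIRST {b, e, g}. Thus FOLLOW(B) = {b, e, g}.
FOLLOW(G): in S->B G b, G is followed by b with FIRST {b}; in B->G b, G is followed by b with FIRST {b}. Thus FOLLOW(G) = {b}.
FOLLOW(H): in G->b H, the suffix after H is empty, so FOLLOW(H) ⊇ FOLLOW(G) = {b}; in G->N H S b, H is followed by S b with FIRST {b, e, g}; in G->g H b, H is followed by b with FIRST {b}. Thus FOLLOW(H) = {b, e, g}.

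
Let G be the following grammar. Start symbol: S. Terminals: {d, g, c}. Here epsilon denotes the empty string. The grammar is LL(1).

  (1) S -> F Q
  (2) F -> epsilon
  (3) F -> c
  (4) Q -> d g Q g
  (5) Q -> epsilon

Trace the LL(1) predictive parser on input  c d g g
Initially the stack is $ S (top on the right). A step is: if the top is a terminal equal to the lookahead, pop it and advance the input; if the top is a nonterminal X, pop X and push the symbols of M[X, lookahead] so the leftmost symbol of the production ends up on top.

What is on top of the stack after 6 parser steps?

     Stack      Input      Action
  1  $ S        c d g g $  expand S -> F Q
  2  $ Q F      c d g g $  expand F -> c
  3  $ Q c      c d g g $  match c
  4  $ Q        d g g $    expand Q -> d g Q g
  5  $ g Q g d  d g g $    match d
  6  $ g Q g    g g $      match g
Stack after step 6: $ g Q (top = Q).

Q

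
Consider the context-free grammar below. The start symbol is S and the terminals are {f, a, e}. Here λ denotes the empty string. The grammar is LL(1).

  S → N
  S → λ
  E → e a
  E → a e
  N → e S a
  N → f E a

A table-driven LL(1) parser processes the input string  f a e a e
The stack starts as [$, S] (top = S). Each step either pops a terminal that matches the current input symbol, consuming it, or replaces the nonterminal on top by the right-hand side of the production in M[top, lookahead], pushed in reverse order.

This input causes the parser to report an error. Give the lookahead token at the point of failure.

     Stack    Input        Action
  1  $ S      f a e a e $  expand S → N
  2  $ N      f a e a e $  expand N → f E a
  3  $ a E f  f a e a e $  match f
  4  $ a E    a e a e $    expand E → a e
  5  $ a e a  a e a e $    match a
  6  $ a e    e a e $      match e
  7  $ a      a e $        match a
  8  $        e $          error: stack empty but input remains

e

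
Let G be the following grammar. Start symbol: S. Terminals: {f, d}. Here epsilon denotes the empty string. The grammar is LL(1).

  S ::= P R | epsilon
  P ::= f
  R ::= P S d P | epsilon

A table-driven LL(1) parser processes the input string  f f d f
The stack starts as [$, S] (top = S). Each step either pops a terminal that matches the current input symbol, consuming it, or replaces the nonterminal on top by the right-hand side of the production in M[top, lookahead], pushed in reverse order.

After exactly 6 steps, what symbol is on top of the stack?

step 1: stack=$ S  input=f f d f $  — expand S ::= P R
step 2: stack=$ R P  input=f f d f $  — expand P ::= f
step 3: stack=$ R f  input=f f d f $  — match f
step 4: stack=$ R  input=f d f $  — expand R ::= P S d P
step 5: stack=$ P d S P  input=f d f $  — expand P ::= f
step 6: stack=$ P d S f  input=f d f $  — match f
Stack after step 6: $ P d S (top = S).

S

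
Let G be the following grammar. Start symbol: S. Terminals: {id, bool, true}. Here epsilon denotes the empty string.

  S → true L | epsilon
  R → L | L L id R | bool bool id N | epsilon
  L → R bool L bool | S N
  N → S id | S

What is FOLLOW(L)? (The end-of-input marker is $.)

FIRST(S): from S→true L we get {true}; from S→epsilon we get {epsilon}. So FIRST(S) = {epsilon, true}.
FIRST(N): from N→S id we get {id, true}; from N→S we get {epsilon, true}. So FIRST(N) = {epsilon, id, true}.
FIRST(R): from R→L we get {epsilon, bool, id, true}; from R→L L id R we get {bool, id, true}; from R→bool bool id N we get {bool}; from R→epsilon we get {epsilon}. So FIRST(R) = {epsilon, bool, id, true}.
FIRST(L): from L→R bool L bool we get {bool, id, true}; from L→S N we get {epsilon, id, true}. So FIRST(L) = {epsilon, bool, id, true}.
FOLLOW(S) includes $ since S is the start symbol.
FOLLOW(R): in R→L L id R, the suffix after R is empty (adds nothing new); in L→R bool L bool, R is followed by bool L bool with FIRST {bool}. Thus FOLLOW(R) = {bool}.
FOLLOW(S): in L→S N, S is followed by N with FIRST {epsilon, id, true}; in L→S N, the suffix after S is nullable, so FOLLOW(S) ⊇ FOLLOW(L) = {$, bool, id, true}; in N→S id, S is followed by id with FIRST {id}; in N→S, the suffix after S is empty, so FOLLOW(S) ⊇ FOLLOW(N) = {$, bool, id, true}. Thus FOLLOW(S) = {$, bool, id, true}.
FOLLOW(L): in S→true L, the suffix after L is empty, so FOLLOW(L) ⊇ FOLLOW(S) = {$, bool, id, true}; in R→L, the suffix after L is empty, so FOLLOW(L) ⊇ FOLLOW(R) = {bool}; in R→L L id R (occurrence 1), L is followed by L id R with FIRST {bool, id, true}; in R→L L id R (occurrence 2), L is followed by id R with FIRST {id}; in L→R bool L bool, L is followed by bool with FIRST {bool}. Thus FOLLOW(L) = {$, bool, id, true}.
FOLLOW(N): in R→bool bool id N, the suffix after N is empty, so FOLLOW(N) ⊇ FOLLOW(R) = {bool}; in L→S N, the suffix after N is empty, so FOLLOW(N) ⊇ FOLLOW(L) = {$, bool, id, true}. Thus FOLLOW(N) = {$, bool, id, true}.

{$, bool, id, true}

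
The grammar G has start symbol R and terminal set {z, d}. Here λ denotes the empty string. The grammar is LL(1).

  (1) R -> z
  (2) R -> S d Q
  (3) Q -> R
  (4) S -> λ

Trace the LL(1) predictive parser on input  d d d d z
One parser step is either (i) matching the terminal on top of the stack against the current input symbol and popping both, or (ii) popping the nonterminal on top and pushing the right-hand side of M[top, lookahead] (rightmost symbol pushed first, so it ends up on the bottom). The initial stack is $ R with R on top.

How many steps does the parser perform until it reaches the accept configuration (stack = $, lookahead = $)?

18

      Stack    Input        Action
   1  $ R      d d d d z $  expand R -> S d Q
   2  $ Q d S  d d d d z $  expand S -> λ
   3  $ Q d    d d d d z $  match d
   4  $ Q      d d d z $    expand Q -> R
   5  $ R      d d d z $    expand R -> S d Q
   6  $ Q d S  d d d z $    expand S -> λ
   7  $ Q d    d d d z $    match d
   8  $ Q      d d z $      expand Q -> R
   9  $ R      d d z $      expand R -> S d Q
  10  $ Q d S  d d z $      expand S -> λ
  11  $ Q d    d d z $      match d
  12  $ Q      d z $        expand Q -> R
  13  $ R      d z $        expand R -> S d Q
  14  $ Q d S  d z $        expand S -> λ
  15  $ Q d    d z $        match d
  16  $ Q      z $          expand Q -> R
  17  $ R      z $          expand R -> z
  18  $ z      z $          match z
Accept reached after 18 steps.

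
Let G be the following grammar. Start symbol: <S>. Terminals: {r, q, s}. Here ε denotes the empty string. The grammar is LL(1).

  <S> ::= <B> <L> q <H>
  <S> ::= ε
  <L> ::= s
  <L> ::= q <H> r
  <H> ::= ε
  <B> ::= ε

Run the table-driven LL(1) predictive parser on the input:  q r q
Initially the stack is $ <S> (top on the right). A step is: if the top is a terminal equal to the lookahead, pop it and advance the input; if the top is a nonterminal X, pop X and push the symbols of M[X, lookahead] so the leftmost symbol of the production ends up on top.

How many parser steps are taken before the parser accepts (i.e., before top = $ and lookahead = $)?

step 1: stack=$ <S>  input=q r q $  — expand <S> ::= <B> <L> q <H>
step 2: stack=$ <H> q <L> <B>  input=q r q $  — expand <B> ::= ε
step 3: stack=$ <H> q <L>  input=q r q $  — expand <L> ::= q <H> r
step 4: stack=$ <H> q r <H> q  input=q r q $  — match q
step 5: stack=$ <H> q r <H>  input=r q $  — expand <H> ::= ε
step 6: stack=$ <H> q r  input=r q $  — match r
step 7: stack=$ <H> q  input=q $  — match q
step 8: stack=$ <H>  input=$  — expand <H> ::= ε
Accept reached after 8 steps.

8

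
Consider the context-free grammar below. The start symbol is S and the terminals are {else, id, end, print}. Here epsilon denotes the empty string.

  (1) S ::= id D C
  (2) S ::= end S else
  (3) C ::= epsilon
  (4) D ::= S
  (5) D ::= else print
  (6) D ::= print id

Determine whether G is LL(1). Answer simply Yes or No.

FIRST(S) = {end, id}
FIRST(C) = {epsilon}
FIRST(D) = {else, end, id, print}
FOLLOW(S) = {$, else}
FOLLOW(C) = {$, else}
FOLLOW(D) = {$, else}
Each cell of M receives at most one production.

Yes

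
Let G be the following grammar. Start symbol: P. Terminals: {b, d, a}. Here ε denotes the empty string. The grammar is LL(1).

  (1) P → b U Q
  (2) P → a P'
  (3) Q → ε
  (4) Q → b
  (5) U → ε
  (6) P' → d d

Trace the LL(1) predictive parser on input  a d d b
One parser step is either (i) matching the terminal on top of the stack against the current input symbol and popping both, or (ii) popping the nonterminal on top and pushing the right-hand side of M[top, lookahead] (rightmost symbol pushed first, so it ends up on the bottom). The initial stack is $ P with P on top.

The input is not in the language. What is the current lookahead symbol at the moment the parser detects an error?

     Stack   Input      Action
  1  $ P     a d d b $  expand P → a P'
  2  $ P' a  a d d b $  match a
  3  $ P'    d d b $    expand P' → d d
  4  $ d d   d d b $    match d
  5  $ d     d b $      match d
  6  $       b $        error: stack empty but input remains

b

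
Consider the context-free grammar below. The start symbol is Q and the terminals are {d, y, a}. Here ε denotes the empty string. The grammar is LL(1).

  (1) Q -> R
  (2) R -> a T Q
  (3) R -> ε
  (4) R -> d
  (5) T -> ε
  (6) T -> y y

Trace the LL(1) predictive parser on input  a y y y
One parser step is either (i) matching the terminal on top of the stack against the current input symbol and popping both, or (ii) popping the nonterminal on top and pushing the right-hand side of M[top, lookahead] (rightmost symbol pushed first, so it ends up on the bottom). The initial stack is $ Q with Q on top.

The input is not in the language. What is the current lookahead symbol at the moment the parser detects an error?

     Stack    Input      Action
  1  $ Q      a y y y $  expand Q -> R
  2  $ R      a y y y $  expand R -> a T Q
  3  $ Q T a  a y y y $  match a
  4  $ Q T    y y y $    expand T -> y y
  5  $ Q y y  y y y $    match y
  6  $ Q y    y y $      match y
  7  $ Q      y $        error: M[Q, y] is empty

y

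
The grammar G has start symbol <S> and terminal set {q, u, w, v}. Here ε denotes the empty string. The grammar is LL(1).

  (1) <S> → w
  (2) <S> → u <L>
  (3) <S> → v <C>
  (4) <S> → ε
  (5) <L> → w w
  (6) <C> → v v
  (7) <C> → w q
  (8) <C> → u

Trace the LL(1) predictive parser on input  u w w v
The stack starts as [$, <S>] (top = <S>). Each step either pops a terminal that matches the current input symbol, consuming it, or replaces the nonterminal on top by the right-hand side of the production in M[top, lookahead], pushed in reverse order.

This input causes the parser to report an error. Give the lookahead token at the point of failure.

step 1: stack=$ <S>  input=u w w v $  — expand <S> → u <L>
step 2: stack=$ <L> u  input=u w w v $  — match u
step 3: stack=$ <L>  input=w w v $  — expand <L> → w w
step 4: stack=$ w w  input=w w v $  — match w
step 5: stack=$ w  input=w v $  — match w
step 6: stack=$  input=v $  — error: stack empty but input remains

v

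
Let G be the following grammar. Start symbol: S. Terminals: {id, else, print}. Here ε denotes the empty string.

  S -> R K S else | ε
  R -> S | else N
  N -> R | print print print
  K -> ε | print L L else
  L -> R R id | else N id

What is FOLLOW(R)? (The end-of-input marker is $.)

{else, id, print}

FIRST(K) = {ε, print}
FIRST(S) = {ε, else, print}  (via R K S else)
FIRST(R) = {ε, else, print}  (via S)
FIRST(N) = {ε, else, print}  (via R)
FIRST(L) = {else, id, print}  (via R R id)
FOLLOW(S) includes $ since S is the start symbol.
FOLLOW(K): in S->R K S else, K is followed by S else with FIRST {else, print}. Thus FOLLOW(K) = {else, print}.
FOLLOW(L): in K->print L L else (occurrence 1), L is followed by L else with FIRST {else, id, print}; in K->print L L else (occurrence 2), L is followed by else with FIRST {else}. Thus FOLLOW(L) = {else, id, print}.
FOLLOW(S): in S->R K S else, S is followed by else with FIRST {else}; in R->S, the suffix after S is empty, so FOLLOW(S) ⊇ FOLLOW(R) = {else, id, print}. Thus FOLLOW(S) = {$, else, id, print}.
FOLLOW(R): in S->R K S else, R is followed by K S else with FIRST {else, print}; in N->R, the suffix after R is empty, so FOLLOW(R) ⊇ FOLLOW(N) = {else, id, print}; in L->R R id (occurrence 1), R is followed by R id with FIRST {else, id, print}; in L->R R id (occurrence 2), R is followed by id with FIRST {id}. Thus FOLLOW(R) = {else, id, print}.
FOLLOW(N): in R->else N, the suffix after N is empty, so FOLLOW(N) ⊇ FOLLOW(R) = {else, id, print}; in L->else N id, N is followed by id with FIRST {id}. Thus FOLLOW(N) = {else, id, print}.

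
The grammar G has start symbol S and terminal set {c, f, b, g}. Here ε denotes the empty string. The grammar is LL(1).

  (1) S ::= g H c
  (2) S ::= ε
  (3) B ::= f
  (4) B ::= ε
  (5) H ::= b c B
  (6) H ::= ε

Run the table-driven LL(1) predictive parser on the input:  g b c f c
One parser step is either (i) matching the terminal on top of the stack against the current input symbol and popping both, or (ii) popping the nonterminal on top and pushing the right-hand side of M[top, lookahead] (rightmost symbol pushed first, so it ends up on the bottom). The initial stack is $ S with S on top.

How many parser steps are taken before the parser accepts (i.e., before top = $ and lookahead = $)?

8

step 1: stack=$ S  input=g b c f c $  — expand S ::= g H c
step 2: stack=$ c H g  input=g b c f c $  — match g
step 3: stack=$ c H  input=b c f c $  — expand H ::= b c B
step 4: stack=$ c B c b  input=b c f c $  — match b
step 5: stack=$ c B c  input=c f c $  — match c
step 6: stack=$ c B  input=f c $  — expand B ::= f
step 7: stack=$ c f  input=f c $  — match f
step 8: stack=$ c  input=c $  — match c
Accept reached after 8 steps.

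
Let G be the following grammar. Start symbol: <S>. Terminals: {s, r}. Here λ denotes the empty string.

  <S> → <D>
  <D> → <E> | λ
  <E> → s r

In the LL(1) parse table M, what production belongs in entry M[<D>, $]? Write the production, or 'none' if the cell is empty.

<D> → λ

FIRST(<E>) = {s}
FIRST(<D>) = {λ, s}  (via <E>)
FIRST(<S>) = {λ, s}  (via <D>)
FOLLOW(<S>) includes $ since <S> is the start symbol.
FOLLOW(<S>): <S> appears on no right-hand side. Thus FOLLOW(<S>) = {$}.
FOLLOW(<D>): in <S>→<D>, the suffix after <D> is empty, so FOLLOW(<D>) ⊇ FOLLOW(<S>) = {$}. Thus FOLLOW(<D>) = {$}.
For <D> → <E>: FIRST(<E>) = {s}, so it goes in M[<D>, t] for t ∈ {s}.
For <D> → λ: FIRST(λ) = {λ}, so it goes in M[<D>, t] for t ∈ {}; since λ ∈ FIRST, also for every t ∈ FOLLOW(<D>) = {$}.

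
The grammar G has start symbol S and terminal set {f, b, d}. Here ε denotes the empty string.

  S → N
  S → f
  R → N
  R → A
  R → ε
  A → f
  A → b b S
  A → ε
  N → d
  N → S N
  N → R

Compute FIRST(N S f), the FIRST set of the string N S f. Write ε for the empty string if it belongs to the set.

FIRST(A) = {ε, b, f}
FIRST(S) = {ε, b, d, f}  (via N)
FIRST(R) = {ε, b, d, f}  (via N, A)
FIRST(N) = {ε, b, d, f}  (via S N, R)
FIRST(N S f): take FIRST of each symbol in turn, carrying on past any symbol whose FIRST contains ε; result {b, d, f}.

{b, d, f}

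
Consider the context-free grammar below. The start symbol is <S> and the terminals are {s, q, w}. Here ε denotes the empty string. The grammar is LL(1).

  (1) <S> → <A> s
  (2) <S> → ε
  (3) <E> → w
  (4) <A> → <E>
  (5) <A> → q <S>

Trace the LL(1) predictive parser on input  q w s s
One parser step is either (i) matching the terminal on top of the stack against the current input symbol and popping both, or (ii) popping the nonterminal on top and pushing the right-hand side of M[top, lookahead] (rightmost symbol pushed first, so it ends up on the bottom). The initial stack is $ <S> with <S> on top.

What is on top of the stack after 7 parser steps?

     Stack      Input      Action
  1  $ <S>      q w s s $  expand <S> → <A> s
  2  $ s <A>    q w s s $  expand <A> → q <S>
  3  $ s <S> q  q w s s $  match q
  4  $ s <S>    w s s $    expand <S> → <A> s
  5  $ s s <A>  w s s $    expand <A> → <E>
  6  $ s s <E>  w s s $    expand <E> → w
  7  $ s s w    w s s $    match w
Stack after step 7: $ s s (top = s).

s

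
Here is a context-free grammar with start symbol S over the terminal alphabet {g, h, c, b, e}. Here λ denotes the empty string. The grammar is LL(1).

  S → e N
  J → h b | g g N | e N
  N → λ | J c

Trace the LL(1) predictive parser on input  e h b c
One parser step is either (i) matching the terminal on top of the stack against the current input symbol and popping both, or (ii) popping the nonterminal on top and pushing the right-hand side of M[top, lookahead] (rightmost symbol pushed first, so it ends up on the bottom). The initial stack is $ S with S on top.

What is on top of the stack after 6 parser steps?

c

     Stack    Input      Action
  1  $ S      e h b c $  expand S → e N
  2  $ N e    e h b c $  match e
  3  $ N      h b c $    expand N → J c
  4  $ c J    h b c $    expand J → h b
  5  $ c b h  h b c $    match h
  6  $ c b    b c $      match b
Stack after step 6: $ c (top = c).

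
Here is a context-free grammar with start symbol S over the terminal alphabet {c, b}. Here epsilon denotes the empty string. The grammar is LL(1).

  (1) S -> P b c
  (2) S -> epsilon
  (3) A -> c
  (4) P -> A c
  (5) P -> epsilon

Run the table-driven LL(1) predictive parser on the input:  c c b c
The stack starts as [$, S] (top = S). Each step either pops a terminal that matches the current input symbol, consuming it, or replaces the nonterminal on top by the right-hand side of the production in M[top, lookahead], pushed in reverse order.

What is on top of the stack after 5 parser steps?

step 1: stack=$ S  input=c c b c $  — expand S -> P b c
step 2: stack=$ c b P  input=c c b c $  — expand P -> A c
step 3: stack=$ c b c A  input=c c b c $  — expand A -> c
step 4: stack=$ c b c c  input=c c b c $  — match c
step 5: stack=$ c b c  input=c b c $  — match c
Stack after step 5: $ c b (top = b).

b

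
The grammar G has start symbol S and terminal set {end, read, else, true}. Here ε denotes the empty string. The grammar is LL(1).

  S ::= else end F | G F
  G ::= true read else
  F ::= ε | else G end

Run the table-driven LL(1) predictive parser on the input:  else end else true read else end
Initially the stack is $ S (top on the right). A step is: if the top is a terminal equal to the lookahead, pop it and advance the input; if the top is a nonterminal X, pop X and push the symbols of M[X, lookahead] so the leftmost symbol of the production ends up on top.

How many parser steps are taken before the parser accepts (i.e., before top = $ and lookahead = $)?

      Stack                 Input                               Action
   1  $ S                   else end else true read else end $  expand S ::= else end F
   2  $ F end else          else end else true read else end $  match else
   3  $ F end               end else true read else end $       match end
   4  $ F                   else true read else end $           expand F ::= else G end
   5  $ end G else          else true read else end $           match else
   6  $ end G               true read else end $                expand G ::= true read else
   7  $ end else read true  true read else end $                match true
   8  $ end else read       read else end $                     match read
   9  $ end else            else end $                          match else
  10  $ end                 end $                               match end
Accept reached after 10 steps.

10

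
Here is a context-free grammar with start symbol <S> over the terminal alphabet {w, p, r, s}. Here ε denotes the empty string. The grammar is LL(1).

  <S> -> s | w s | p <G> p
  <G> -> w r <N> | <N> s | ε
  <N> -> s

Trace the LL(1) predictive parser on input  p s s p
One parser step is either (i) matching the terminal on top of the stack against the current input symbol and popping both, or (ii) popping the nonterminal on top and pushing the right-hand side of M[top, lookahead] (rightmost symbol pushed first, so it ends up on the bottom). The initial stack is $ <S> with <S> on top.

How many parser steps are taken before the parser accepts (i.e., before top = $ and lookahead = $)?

7

step 1: stack=$ <S>  input=p s s p $  — expand <S> -> p <G> p
step 2: stack=$ p <G> p  input=p s s p $  — match p
step 3: stack=$ p <G>  input=s s p $  — expand <G> -> <N> s
step 4: stack=$ p s <N>  input=s s p $  — expand <N> -> s
step 5: stack=$ p s s  input=s s p $  — match s
step 6: stack=$ p s  input=s p $  — match s
step 7: stack=$ p  input=p $  — match p
Accept reached after 7 steps.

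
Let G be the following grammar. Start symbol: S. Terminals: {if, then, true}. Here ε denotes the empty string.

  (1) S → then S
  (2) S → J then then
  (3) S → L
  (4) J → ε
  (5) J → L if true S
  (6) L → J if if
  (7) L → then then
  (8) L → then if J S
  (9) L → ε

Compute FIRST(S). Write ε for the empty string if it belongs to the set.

FIRST(S): from S→then S we get {then}; from S→J then then we get {if, then}; from S→L we get {ε, if, then}. So FIRST(S) = {ε, if, then}.
FIRST(J): from J→ε we get {ε}; from J→L if true S we get {if, then}. So FIRST(J) = {ε, if, then}.
FIRST(L): from L→J if if we get {if, then}; from L→then then we get {then}; from L→then if J S we get {then}; from L→ε we get {ε}. So FIRST(L) = {ε, if, then}.

{ε, if, then}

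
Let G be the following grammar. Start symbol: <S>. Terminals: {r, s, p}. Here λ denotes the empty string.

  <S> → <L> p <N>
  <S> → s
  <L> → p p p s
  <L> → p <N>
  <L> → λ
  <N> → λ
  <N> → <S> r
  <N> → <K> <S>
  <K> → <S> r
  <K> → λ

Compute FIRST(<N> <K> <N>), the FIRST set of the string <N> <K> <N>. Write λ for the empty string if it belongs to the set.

FIRST(<L>): from <L>→p p p s we get {p}; from <L>→p <N> we get {p}; from <L>→λ we get {λ}. So FIRST(<L>) = {λ, p}.
FIRST(<S>): from <S>→<L> p <N> we get {p}; from <S>→s we get {s}. So FIRST(<S>) = {p, s}.
FIRST(<K>): from <K>→<S> r we get {p, s}; from <K>→λ we get {λ}. So FIRST(<K>) = {λ, p, s}.
FIRST(<N>): from <N>→λ we get {λ}; from <N>→<S> r we get {p, s}; from <N>→<K> <S> we get {p, s}. So FIRST(<N>) = {λ, p, s}.
FIRST(<N> <K> <N>): take FIRST of each symbol in turn, carrying on past any symbol whose FIRST contains λ; result {λ, p, s}.

{λ, p, s}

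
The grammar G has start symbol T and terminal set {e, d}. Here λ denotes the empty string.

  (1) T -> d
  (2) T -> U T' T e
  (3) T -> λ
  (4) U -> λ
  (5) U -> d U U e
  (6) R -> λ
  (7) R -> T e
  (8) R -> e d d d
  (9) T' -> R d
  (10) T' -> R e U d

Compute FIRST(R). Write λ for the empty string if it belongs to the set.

{λ, d, e}

FIRST(U) = {λ, d}
FIRST(T) = {λ, d, e}  (via U T' T e)
FIRST(R) = {λ, d, e}  (via T e)
FIRST(T') = {d, e}  (via R d, R e U d)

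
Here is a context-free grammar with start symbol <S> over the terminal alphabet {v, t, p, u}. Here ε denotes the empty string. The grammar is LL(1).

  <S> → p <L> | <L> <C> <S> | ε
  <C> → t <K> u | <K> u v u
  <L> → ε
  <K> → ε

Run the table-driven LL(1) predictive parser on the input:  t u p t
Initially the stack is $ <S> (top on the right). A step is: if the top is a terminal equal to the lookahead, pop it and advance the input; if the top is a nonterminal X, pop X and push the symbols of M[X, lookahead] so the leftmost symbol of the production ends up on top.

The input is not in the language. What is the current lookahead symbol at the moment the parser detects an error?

step 1: stack=$ <S>  input=t u p t $  — expand <S> → <L> <C> <S>
step 2: stack=$ <S> <C> <L>  input=t u p t $  — expand <L> → ε
step 3: stack=$ <S> <C>  input=t u p t $  — expand <C> → t <K> u
step 4: stack=$ <S> u <K> t  input=t u p t $  — match t
step 5: stack=$ <S> u <K>  input=u p t $  — expand <K> → ε
step 6: stack=$ <S> u  input=u p t $  — match u
step 7: stack=$ <S>  input=p t $  — expand <S> → p <L>
step 8: stack=$ <L> p  input=p t $  — match p
step 9: stack=$ <L>  input=t $  — expand <L> → ε
step 10: stack=$  input=t $  — error: stack empty but input remains

t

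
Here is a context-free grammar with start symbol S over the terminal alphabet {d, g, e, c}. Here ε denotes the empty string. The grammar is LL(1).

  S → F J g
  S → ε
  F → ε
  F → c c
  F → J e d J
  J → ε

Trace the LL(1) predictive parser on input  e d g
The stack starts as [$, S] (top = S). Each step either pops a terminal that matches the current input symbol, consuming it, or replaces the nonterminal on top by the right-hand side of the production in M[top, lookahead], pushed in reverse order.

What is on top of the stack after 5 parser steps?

J

step 1: stack=$ S  input=e d g $  — expand S → F J g
step 2: stack=$ g J F  input=e d g $  — expand F → J e d J
step 3: stack=$ g J J d e J  input=e d g $  — expand J → ε
step 4: stack=$ g J J d e  input=e d g $  — match e
step 5: stack=$ g J J d  input=d g $  — match d
Stack after step 5: $ g J J (top = J).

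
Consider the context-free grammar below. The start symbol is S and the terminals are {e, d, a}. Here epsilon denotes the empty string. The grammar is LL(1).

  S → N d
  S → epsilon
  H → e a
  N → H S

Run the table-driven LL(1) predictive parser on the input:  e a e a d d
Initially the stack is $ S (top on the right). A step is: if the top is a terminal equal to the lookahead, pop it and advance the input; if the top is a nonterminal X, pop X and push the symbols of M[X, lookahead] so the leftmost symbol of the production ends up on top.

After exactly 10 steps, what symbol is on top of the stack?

step 1: stack=$ S  input=e a e a d d $  — expand S → N d
step 2: stack=$ d N  input=e a e a d d $  — expand N → H S
step 3: stack=$ d S H  input=e a e a d d $  — expand H → e a
step 4: stack=$ d S a e  input=e a e a d d $  — match e
step 5: stack=$ d S a  input=a e a d d $  — match a
step 6: stack=$ d S  input=e a d d $  — expand S → N d
step 7: stack=$ d d N  input=e a d d $  — expand N → H S
step 8: stack=$ d d S H  input=e a d d $  — expand H → e a
step 9: stack=$ d d S a e  input=e a d d $  — match e
step 10: stack=$ d d S a  input=a d d $  — match a
Stack after step 10: $ d d S (top = S).

S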